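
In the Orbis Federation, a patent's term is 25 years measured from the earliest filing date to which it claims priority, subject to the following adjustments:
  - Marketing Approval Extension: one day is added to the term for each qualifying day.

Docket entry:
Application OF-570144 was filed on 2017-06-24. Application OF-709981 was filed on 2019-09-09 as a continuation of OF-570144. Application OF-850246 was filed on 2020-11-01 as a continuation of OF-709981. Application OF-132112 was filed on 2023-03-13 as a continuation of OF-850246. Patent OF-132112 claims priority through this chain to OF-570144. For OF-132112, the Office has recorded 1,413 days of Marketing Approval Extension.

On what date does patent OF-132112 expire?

May 7, 2046

Earliest priority filing: 24 June 2017.
Base term: 24 June 2017 + 25 years → 24 June 2042.
Marketing Approval Extension: +1413 days → 7 May 2046.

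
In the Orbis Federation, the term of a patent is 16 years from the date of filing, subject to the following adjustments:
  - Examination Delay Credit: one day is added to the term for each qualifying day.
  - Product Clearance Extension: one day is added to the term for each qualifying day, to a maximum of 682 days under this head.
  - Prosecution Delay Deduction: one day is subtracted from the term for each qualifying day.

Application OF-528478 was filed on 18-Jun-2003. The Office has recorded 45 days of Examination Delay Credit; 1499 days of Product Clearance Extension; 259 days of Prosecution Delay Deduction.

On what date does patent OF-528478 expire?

Base term: filing date + 16 years → 18 June 2019.
Examination Delay Credit: +45 days → 2 August 2019.
Product Clearance Extension: 1499 days claimed exceeds the 682-day cap, so +682 days → 14 June 2021.
Prosecution Delay Deduction: −259 days → 28 September 2020.

2020-09-28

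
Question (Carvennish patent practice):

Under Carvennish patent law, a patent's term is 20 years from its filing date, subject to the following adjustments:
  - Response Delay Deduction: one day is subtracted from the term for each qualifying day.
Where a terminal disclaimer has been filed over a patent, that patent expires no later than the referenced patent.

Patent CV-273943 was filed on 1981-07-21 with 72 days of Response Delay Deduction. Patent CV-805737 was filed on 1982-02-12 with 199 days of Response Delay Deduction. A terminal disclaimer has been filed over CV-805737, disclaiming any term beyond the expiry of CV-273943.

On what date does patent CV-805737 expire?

Natural term of CV-805737:
  Base: filing + 20 years → 12 February 2002.
  Response Delay Deduction: −199 days → 28 July 2001.
Expiry of referenced patent CV-273943:
  Base: filing + 20 years → 21 July 2001.
  Response Delay Deduction: −72 days → 10 May 2001.
Terminal disclaimer: CV-805737 expires on the earlier of 28 July 2001 and 10 May 2001.

May 10, 2001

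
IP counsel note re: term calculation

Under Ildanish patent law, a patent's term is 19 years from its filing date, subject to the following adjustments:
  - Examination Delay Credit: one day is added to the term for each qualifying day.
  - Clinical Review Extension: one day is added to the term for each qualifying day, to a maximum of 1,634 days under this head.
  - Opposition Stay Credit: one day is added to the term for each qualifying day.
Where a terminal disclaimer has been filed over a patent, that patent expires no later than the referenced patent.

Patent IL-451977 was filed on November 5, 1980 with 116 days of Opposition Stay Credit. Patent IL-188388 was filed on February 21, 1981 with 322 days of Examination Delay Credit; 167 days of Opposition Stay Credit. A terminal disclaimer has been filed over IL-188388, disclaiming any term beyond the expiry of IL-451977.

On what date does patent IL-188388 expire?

Natural term of IL-188388:
  Base: filing + 19 years → 21 February 2000.
  Examination Delay Credit: +322 days → 8 January 2001.
  Opposition Stay Credit: +167 days → 24 June 2001.
Expiry of referenced patent IL-451977:
  Base: filing + 19 years → 5 November 1999.
  Opposition Stay Credit: +116 days → 29 February 2000.
Terminal disclaimer: IL-188388 expires on the earlier of 24 June 2001 and 29 February 2000.

February 29, 2000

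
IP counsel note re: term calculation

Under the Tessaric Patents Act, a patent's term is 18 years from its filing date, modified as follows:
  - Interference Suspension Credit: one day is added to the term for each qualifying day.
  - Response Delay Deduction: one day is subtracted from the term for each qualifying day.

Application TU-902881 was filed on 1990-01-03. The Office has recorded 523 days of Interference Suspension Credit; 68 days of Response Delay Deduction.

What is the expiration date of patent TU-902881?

2009-04-02

Base term: filing date + 18 years → 3 January 2008.
Interference Suspension Credit: +523 days → 9 June 2009.
Response Delay Deduction: −68 days → 2 April 2009.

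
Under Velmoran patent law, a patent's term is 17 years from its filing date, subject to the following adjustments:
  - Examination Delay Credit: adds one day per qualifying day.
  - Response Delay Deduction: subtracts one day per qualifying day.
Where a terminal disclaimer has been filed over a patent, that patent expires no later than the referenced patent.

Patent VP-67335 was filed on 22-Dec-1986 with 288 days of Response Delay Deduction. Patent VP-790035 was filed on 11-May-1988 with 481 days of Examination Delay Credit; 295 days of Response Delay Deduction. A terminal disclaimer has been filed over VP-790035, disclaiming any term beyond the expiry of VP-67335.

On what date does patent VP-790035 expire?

2003-03-09

Natural term of VP-790035:
  Base: filing + 17 years → 11 May 2005.
  Examination Delay Credit: +481 days → 4 September 2006.
  Response Delay Deduction: −295 days → 13 November 2005.
Expiry of referenced patent VP-67335:
  Base: filing + 17 years → 22 December 2003.
  Response Delay Deduction: −288 days → 9 March 2003.
Terminal disclaimer: VP-790035 expires on the earlier of 13 November 2005 and 9 March 2003.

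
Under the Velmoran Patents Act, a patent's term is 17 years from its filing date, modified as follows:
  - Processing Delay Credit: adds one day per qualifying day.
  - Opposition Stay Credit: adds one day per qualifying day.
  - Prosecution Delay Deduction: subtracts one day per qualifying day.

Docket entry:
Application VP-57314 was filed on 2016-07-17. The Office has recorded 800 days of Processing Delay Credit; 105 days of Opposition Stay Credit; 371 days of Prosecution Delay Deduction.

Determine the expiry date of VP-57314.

2035-01-02

Base term: filing date + 17 years → 17 July 2033.
Processing Delay Credit: +800 days → 25 September 2035.
Opposition Stay Credit: +105 days → 8 January 2036.
Prosecution Delay Deduction: −371 days → 2 January 2035.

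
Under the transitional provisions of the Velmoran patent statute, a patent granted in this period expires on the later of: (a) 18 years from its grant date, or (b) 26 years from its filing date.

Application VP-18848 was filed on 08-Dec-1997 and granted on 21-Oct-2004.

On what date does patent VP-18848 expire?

December 8, 2023

(a) grant + 18 years → 21 October 2022.
(b) filing + 26 years → 8 December 2023.
Later of the two: 8 December 2023.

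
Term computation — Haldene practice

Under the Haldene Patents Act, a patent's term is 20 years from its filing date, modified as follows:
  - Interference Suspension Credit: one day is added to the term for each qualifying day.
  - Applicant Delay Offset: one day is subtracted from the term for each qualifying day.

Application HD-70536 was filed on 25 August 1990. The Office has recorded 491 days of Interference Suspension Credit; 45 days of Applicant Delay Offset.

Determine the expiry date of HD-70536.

Base term: filing date + 20 years → 25 August 2010.
Interference Suspension Credit: +491 days → 29 December 2011.
Applicant Delay Offset: −45 days → 14 November 2011.

2011-11-14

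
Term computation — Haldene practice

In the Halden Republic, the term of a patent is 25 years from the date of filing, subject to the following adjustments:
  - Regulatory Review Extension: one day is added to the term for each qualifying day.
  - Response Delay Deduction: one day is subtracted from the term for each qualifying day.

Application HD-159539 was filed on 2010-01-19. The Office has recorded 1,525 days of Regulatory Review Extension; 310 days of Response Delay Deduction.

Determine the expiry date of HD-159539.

Base term: filing date + 25 years → 19 January 2035.
Regulatory Review Extension: +1525 days → 24 March 2039.
Response Delay Deduction: −310 days → 18 May 2038.

May 18, 2038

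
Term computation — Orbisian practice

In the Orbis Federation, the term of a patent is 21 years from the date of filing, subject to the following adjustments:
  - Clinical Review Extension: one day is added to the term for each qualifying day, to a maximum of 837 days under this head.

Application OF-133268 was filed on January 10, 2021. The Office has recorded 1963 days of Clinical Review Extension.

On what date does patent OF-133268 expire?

April 26, 2044

Base term: filing date + 21 years → 10 January 2042.
Clinical Review Extension: 1963 days claimed exceeds the 837-day cap, so +837 days → 26 April 2044.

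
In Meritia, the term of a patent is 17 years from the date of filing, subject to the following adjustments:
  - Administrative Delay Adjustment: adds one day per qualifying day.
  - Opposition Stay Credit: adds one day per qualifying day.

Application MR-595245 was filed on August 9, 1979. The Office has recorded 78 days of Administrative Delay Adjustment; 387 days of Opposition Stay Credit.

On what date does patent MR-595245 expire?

November 17, 1997

Base term: filing date + 17 years → 9 August 1996.
Administrative Delay Adjustment: +78 days → 26 October 1996.
Opposition Stay Credit: +387 days → 17 November 1997.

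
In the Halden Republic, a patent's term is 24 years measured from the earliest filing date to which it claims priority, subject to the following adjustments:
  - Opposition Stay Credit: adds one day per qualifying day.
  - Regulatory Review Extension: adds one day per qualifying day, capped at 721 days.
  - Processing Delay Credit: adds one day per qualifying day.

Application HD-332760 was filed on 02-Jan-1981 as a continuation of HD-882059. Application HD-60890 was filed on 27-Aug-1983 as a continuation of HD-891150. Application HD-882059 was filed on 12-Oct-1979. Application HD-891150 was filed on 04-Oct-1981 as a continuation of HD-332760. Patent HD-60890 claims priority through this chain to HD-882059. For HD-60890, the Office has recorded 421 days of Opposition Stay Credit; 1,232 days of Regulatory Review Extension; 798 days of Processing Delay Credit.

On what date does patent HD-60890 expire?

Earliest priority filing: 12 October 1979.
Base term: 12 October 1979 + 24 years → 12 October 2003.
Opposition Stay Credit: +421 days → 6 December 2004.
Regulatory Review Extension: 1232 days claimed exceeds the 721-day cap, so +721 days → 27 November 2006.
Processing Delay Credit: +798 days → 2 February 2009.

2009-02-02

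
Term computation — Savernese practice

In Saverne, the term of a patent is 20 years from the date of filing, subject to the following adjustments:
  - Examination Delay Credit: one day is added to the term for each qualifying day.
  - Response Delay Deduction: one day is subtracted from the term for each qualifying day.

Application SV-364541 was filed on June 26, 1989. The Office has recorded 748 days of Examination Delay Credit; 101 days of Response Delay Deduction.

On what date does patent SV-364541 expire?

Base term: filing date + 20 years → 26 June 2009.
Examination Delay Credit: +748 days → 14 July 2011.
Response Delay Deduction: −101 days → 4 April 2011.

2011-04-04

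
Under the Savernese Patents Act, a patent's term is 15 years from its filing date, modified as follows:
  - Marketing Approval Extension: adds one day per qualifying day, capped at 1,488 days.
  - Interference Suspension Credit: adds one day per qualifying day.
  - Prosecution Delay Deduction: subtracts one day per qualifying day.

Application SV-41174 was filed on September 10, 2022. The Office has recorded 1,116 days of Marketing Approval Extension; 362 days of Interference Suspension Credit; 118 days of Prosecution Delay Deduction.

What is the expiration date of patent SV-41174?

Base term: filing date + 15 years → 10 September 2037.
Marketing Approval Extension: 1116 days (within the 1488-day cap) → +1116 days → 30 September 2040.
Interference Suspension Credit: +362 days → 27 September 2041.
Prosecution Delay Deduction: −118 days → 1 June 2041.

June 1, 2041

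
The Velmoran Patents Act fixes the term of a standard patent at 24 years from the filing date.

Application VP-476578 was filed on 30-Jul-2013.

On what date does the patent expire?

Filing date + 24 years → 30 July 2037.

July 30, 2037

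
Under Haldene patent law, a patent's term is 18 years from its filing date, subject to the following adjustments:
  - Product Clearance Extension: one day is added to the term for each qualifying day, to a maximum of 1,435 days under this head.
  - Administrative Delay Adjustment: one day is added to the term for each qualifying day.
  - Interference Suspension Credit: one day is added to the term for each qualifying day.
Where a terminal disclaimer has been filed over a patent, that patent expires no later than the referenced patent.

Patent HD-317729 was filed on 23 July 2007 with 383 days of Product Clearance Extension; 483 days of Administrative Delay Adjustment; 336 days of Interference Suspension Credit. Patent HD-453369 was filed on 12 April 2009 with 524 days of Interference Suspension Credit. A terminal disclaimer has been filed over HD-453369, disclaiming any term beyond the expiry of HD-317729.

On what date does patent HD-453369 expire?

Natural term of HD-453369:
  Base: filing + 18 years → 12 April 2027.
  Interference Suspension Credit: +524 days → 17 September 2028.
Expiry of referenced patent HD-317729:
  Base: filing + 18 years → 23 July 2025.
  Product Clearance Extension: 383 days (within the 1435-day cap) → +383 days → 10 August 2026.
  Administrative Delay Adjustment: +483 days → 6 December 2027.
  Interference Suspension Credit: +336 days → 6 November 2028.
Terminal disclaimer: HD-453369 expires on the earlier of 17 September 2028 and 6 November 2028.

2028-09-17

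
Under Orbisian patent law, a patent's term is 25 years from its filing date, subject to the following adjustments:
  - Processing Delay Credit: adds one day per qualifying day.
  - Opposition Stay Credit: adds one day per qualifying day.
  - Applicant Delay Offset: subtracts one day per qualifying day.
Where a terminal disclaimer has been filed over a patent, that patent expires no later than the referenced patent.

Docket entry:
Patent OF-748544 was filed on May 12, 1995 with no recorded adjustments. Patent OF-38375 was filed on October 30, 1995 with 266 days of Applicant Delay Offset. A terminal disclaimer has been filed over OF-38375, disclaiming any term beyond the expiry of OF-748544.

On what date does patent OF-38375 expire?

2020-02-07

Natural term of OF-38375:
  Base: filing + 25 years → 30 October 2020.
  Applicant Delay Offset: −266 days → 7 February 2020.
Expiry of referenced patent OF-748544:
  Base: filing + 25 years → 12 May 2020.
Terminal disclaimer: OF-38375 expires on the earlier of 7 February 2020 and 12 May 2020.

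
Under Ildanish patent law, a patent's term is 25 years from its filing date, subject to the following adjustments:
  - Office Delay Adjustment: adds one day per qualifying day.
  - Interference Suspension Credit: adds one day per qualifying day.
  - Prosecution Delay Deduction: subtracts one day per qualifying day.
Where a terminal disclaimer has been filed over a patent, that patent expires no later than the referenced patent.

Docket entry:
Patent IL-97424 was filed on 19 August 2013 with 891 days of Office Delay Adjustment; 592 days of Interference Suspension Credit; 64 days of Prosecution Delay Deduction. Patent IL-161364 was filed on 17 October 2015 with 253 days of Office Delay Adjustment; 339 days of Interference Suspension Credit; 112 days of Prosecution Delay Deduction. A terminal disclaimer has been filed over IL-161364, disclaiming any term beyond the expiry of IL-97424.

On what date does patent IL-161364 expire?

Natural term of IL-161364:
  Base: filing + 25 years → 17 October 2040.
  Office Delay Adjustment: +253 days → 27 June 2041.
  Interference Suspension Credit: +339 days → 1 June 2042.
  Prosecution Delay Deduction: −112 days → 9 February 2042.
Expiry of referenced patent IL-97424:
  Base: filing + 25 years → 19 August 2038.
  Office Delay Adjustment: +891 days → 26 January 2041.
  Interference Suspension Credit: +592 days → 10 September 2042.
  Prosecution Delay Deduction: −64 days → 8 July 2042.
Terminal disclaimer: IL-161364 expires on the earlier of 9 February 2042 and 8 July 2042.

February 9, 2042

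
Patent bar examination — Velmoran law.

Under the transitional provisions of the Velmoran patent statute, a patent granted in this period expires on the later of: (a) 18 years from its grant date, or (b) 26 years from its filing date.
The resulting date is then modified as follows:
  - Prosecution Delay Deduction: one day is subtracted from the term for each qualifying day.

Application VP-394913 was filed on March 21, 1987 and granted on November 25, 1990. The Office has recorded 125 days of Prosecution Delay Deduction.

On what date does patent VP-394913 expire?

2012-11-16

(a) grant + 18 years → 25 November 2008.
(b) filing + 26 years → 21 March 2013.
Later of the two: 21 March 2013.
Prosecution Delay Deduction: −125 days → 16 November 2012.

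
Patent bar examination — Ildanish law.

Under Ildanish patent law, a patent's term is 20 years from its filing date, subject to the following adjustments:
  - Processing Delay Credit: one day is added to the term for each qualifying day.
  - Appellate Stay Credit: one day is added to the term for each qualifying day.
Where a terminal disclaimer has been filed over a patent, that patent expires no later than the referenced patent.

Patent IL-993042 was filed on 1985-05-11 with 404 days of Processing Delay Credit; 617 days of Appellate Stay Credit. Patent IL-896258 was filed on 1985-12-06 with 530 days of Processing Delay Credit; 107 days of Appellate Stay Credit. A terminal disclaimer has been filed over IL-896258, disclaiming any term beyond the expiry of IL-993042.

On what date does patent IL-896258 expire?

Natural term of IL-896258:
  Base: filing + 20 years → 6 December 2005.
  Processing Delay Credit: +530 days → 20 May 2007.
  Appellate Stay Credit: +107 days → 4 September 2007.
Expiry of referenced patent IL-993042:
  Base: filing + 20 years → 11 May 2005.
  Processing Delay Credit: +404 days → 19 June 2006.
  Appellate Stay Credit: +617 days → 26 February 2008.
Terminal disclaimer: IL-896258 expires on the earlier of 4 September 2007 and 26 February 2008.

September 4, 2007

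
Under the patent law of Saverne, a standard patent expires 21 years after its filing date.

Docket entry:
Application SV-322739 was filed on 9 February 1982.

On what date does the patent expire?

February 9, 2003

Filing date + 21 years → 9 February 2003.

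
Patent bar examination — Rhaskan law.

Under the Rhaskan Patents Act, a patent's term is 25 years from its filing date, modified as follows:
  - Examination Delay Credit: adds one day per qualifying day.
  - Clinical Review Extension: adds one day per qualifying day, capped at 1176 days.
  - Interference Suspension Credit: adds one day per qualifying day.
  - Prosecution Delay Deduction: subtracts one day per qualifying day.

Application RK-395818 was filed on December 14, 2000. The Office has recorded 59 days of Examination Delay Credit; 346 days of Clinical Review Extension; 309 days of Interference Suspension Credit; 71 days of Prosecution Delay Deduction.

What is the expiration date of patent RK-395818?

Base term: filing date + 25 years → 14 December 2025.
Examination Delay Credit: +59 days → 11 February 2026.
Clinical Review Extension: 346 days (within the 1176-day cap) → +346 days → 23 January 2027.
Interference Suspension Credit: +309 days → 28 November 2027.
Prosecution Delay Deduction: −71 days → 18 September 2027.

2027-09-18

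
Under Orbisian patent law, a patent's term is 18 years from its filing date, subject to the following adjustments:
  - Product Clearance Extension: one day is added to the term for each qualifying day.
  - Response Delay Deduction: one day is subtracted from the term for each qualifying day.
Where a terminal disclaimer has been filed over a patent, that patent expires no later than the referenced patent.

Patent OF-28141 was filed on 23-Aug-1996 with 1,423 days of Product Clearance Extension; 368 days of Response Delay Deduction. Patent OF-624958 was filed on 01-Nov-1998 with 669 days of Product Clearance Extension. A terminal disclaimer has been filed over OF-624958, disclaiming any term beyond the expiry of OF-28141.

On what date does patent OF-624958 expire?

Natural term of OF-624958:
  Base: filing + 18 years → 1 November 2016.
  Product Clearance Extension: +669 days → 1 September 2018.
Expiry of referenced patent OF-28141:
  Base: filing + 18 years → 23 August 2014.
  Product Clearance Extension: +1423 days → 16 July 2018.
  Response Delay Deduction: −368 days → 13 July 2017.
Terminal disclaimer: OF-624958 expires on the earlier of 1 September 2018 and 13 July 2017.

2017-07-13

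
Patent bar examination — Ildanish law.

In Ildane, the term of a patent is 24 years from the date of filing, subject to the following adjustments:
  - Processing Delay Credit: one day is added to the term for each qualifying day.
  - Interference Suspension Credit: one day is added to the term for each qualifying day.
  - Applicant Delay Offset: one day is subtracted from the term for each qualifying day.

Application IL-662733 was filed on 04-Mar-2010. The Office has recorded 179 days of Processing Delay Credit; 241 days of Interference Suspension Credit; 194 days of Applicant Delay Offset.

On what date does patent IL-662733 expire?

Base term: filing date + 24 years → 4 March 2034.
Processing Delay Credit: +179 days → 30 August 2034.
Interference Suspension Credit: +241 days → 28 April 2035.
Applicant Delay Offset: −194 days → 16 October 2034.

2034-10-16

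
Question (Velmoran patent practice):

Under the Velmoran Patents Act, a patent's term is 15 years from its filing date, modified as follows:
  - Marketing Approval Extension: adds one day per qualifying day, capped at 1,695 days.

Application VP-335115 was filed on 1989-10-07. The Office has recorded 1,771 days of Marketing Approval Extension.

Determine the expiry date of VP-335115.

Base term: filing date + 15 years → 7 October 2004.
Marketing Approval Extension: 1771 days claimed exceeds the 1695-day cap, so +1695 days → 29 May 2009.

2009-05-29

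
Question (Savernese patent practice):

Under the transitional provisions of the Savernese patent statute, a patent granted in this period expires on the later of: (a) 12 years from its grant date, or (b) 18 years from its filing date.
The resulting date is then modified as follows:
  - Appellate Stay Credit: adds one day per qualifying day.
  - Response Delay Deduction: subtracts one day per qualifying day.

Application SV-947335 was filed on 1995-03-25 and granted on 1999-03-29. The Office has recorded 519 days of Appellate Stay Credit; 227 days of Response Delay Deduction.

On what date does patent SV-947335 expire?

January 11, 2014

(a) grant + 12 years → 29 March 2011.
(b) filing + 18 years → 25 March 2013.
Later of the two: 25 March 2013.
Appellate Stay Credit: +519 days → 26 August 2014.
Response Delay Deduction: −227 days → 11 January 2014.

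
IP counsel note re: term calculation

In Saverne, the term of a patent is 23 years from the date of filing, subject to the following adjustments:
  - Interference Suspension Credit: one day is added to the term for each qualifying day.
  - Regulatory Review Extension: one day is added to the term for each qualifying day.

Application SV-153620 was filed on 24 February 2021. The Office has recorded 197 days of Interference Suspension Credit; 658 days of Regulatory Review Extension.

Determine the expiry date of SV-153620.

June 28, 2046

Base term: filing date + 23 years → 24 February 2044.
Interference Suspension Credit: +197 days → 8 September 2044.
Regulatory Review Extension: +658 days → 28 June 2046.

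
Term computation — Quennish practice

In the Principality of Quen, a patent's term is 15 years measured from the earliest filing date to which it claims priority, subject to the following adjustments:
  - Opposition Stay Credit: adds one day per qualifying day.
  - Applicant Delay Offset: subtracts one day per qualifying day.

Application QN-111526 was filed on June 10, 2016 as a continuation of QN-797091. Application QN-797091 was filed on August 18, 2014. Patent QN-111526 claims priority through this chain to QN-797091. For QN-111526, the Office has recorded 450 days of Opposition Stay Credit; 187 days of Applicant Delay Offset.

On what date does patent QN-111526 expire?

2030-05-08

Earliest priority filing: 18 August 2014.
Base term: 18 August 2014 + 15 years → 18 August 2029.
Opposition Stay Credit: +450 days → 11 November 2030.
Applicant Delay Offset: −187 days → 8 May 2030.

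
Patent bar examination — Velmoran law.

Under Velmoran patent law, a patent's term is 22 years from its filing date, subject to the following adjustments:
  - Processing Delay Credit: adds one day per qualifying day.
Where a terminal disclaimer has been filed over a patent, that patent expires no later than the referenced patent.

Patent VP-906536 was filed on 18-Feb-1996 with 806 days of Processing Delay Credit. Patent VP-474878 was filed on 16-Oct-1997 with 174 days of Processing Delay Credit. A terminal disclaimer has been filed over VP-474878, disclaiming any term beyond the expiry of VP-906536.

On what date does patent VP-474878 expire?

2020-04-07

Natural term of VP-474878:
  Base: filing + 22 years → 16 October 2019.
  Processing Delay Credit: +174 days → 7 April 2020.
Expiry of referenced patent VP-906536:
  Base: filing + 22 years → 18 February 2018.
  Processing Delay Credit: +806 days → 4 May 2020.
Terminal disclaimer: VP-474878 expires on the earlier of 7 April 2020 and 4 May 2020.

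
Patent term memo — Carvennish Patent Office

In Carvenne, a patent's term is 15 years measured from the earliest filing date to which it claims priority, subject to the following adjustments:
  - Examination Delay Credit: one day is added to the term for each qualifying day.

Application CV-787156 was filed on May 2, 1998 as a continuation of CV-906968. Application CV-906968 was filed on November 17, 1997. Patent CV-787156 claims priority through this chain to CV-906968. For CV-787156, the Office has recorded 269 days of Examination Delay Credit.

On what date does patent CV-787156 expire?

Earliest priority filing: 17 November 1997.
Base term: 17 November 1997 + 15 years → 17 November 2012.
Examination Delay Credit: +269 days → 13 August 2013.

August 13, 2013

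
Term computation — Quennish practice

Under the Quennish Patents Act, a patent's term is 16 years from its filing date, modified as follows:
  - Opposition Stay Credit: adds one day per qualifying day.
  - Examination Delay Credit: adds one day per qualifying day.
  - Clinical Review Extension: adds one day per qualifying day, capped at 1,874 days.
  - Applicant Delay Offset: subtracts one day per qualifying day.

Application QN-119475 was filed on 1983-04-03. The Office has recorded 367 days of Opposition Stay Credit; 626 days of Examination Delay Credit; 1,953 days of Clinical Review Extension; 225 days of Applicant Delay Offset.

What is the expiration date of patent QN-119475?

Base term: filing date + 16 years → 3 April 1999.
Opposition Stay Credit: +367 days → 4 April 2000.
Examination Delay Credit: +626 days → 21 December 2001.
Clinical Review Extension: 1953 days claimed exceeds the 1874-day cap, so +1874 days → 7 February 2007.
Applicant Delay Offset: −225 days → 27 June 2006.

2006-06-27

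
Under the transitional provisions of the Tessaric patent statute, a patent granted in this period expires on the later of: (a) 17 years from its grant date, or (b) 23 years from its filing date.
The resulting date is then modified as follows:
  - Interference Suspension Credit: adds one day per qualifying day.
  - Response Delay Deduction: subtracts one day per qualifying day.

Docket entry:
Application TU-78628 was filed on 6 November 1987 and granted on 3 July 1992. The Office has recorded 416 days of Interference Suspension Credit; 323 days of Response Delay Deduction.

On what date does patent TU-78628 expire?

2011-02-07

(a) grant + 17 years → 3 July 2009.
(b) filing + 23 years → 6 November 2010.
Later of the two: 6 November 2010.
Interference Suspension Credit: +416 days → 27 December 2011.
Response Delay Deduction: −323 days → 7 February 2011.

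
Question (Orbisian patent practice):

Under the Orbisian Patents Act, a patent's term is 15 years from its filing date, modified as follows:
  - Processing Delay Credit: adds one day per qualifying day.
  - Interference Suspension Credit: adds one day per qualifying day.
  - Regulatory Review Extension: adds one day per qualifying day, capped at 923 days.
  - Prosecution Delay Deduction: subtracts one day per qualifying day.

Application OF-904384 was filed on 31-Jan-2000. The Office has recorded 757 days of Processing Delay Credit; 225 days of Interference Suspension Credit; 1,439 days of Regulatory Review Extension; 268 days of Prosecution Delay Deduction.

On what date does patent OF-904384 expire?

2019-07-26

Base term: filing date + 15 years → 31 January 2015.
Processing Delay Credit: +757 days → 26 February 2017.
Interference Suspension Credit: +225 days → 9 October 2017.
Regulatory Review Extension: 1439 days claimed exceeds the 923-day cap, so +923 days → 19 April 2020.
Prosecution Delay Deduction: −268 days → 26 July 2019.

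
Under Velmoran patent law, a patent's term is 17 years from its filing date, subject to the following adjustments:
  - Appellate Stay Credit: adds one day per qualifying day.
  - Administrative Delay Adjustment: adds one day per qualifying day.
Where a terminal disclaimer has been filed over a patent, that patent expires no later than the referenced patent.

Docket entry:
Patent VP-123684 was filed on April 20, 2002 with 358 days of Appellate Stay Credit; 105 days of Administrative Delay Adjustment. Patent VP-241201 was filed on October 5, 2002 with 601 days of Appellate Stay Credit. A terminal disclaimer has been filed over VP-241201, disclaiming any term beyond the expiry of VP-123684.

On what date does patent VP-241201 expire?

July 26, 2020

Natural term of VP-241201:
  Base: filing + 17 years → 5 October 2019.
  Appellate Stay Credit: +601 days → 28 May 2021.
Expiry of referenced patent VP-123684:
  Base: filing + 17 years → 20 April 2019.
  Appellate Stay Credit: +358 days → 12 April 2020.
  Administrative Delay Adjustment: +105 days → 26 July 2020.
Terminal disclaimer: VP-241201 expires on the earlier of 28 May 2021 and 26 July 2020.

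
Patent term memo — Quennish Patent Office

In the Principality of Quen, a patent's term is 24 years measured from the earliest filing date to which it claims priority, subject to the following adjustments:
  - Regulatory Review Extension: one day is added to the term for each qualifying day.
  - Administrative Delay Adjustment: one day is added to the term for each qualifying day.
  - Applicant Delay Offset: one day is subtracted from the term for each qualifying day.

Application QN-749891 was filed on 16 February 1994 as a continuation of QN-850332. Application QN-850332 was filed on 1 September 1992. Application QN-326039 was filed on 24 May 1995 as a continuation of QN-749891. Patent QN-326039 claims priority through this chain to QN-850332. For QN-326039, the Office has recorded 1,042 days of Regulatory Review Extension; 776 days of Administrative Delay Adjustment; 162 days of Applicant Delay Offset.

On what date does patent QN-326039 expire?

Earliest priority filing: 1 September 1992.
Base term: 1 September 1992 + 24 years → 1 September 2016.
Regulatory Review Extension: +1042 days → 10 July 2019.
Administrative Delay Adjustment: +776 days → 24 August 2021.
Applicant Delay Offset: −162 days → 15 March 2021.

March 15, 2021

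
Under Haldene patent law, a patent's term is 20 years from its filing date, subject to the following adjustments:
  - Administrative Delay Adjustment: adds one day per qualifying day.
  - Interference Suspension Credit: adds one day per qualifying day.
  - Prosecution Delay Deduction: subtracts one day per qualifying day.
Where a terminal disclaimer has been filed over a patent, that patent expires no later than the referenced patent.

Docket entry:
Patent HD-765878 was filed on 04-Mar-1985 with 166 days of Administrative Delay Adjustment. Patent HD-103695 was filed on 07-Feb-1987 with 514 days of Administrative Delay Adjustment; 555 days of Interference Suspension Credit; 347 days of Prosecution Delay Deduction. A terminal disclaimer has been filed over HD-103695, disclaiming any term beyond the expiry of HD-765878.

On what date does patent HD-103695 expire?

Natural term of HD-103695:
  Base: filing + 20 years → 7 February 2007.
  Administrative Delay Adjustment: +514 days → 5 July 2008.
  Interference Suspension Credit: +555 days → 11 January 2010.
  Prosecution Delay Deduction: −347 days → 29 January 2009.
Expiry of referenced patent HD-765878:
  Base: filing + 20 years → 4 March 2005.
  Administrative Delay Adjustment: +166 days → 17 August 2005.
Terminal disclaimer: HD-103695 expires on the earlier of 29 January 2009 and 17 August 2005.

August 17, 2005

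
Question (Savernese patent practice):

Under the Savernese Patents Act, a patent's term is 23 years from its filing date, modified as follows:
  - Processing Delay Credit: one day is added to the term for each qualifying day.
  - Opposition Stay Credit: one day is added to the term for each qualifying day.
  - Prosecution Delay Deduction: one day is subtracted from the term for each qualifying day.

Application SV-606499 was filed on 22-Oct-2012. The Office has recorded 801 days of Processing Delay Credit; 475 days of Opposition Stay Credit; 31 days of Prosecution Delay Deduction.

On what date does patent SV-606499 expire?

Base term: filing date + 23 years → 22 October 2035.
Processing Delay Credit: +801 days → 31 December 2037.
Opposition Stay Credit: +475 days → 20 April 2039.
Prosecution Delay Deduction: −31 days → 20 March 2039.

2039-03-20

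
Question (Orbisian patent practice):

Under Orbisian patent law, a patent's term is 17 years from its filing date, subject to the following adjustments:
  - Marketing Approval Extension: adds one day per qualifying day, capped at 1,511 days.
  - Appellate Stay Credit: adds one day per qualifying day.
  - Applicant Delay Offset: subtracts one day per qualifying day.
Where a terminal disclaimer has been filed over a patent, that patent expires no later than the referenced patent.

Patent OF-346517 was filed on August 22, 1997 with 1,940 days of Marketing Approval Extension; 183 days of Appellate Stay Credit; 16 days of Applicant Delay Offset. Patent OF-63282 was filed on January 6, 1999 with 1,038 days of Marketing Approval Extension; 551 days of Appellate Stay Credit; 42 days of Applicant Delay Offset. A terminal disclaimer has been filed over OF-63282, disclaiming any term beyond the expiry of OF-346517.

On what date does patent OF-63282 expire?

Natural term of OF-63282:
  Base: filing + 17 years → 6 January 2016.
  Marketing Approval Extension: 1038 days (within the 1511-day cap) → +1038 days → 9 November 2018.
  Appellate Stay Credit: +551 days → 13 May 2020.
  Applicant Delay Offset: −42 days → 1 April 2020.
Expiry of referenced patent OF-346517:
  Base: filing + 17 years → 22 August 2014.
  Marketing Approval Extension: 1940 days claimed exceeds the 1511-day cap, so +1511 days → 11 October 2018.
  Appellate Stay Credit: +183 days → 12 April 2019.
  Applicant Delay Offset: −16 days → 27 March 2019.
Terminal disclaimer: OF-63282 expires on the earlier of 1 April 2020 and 27 March 2019.

March 27, 2019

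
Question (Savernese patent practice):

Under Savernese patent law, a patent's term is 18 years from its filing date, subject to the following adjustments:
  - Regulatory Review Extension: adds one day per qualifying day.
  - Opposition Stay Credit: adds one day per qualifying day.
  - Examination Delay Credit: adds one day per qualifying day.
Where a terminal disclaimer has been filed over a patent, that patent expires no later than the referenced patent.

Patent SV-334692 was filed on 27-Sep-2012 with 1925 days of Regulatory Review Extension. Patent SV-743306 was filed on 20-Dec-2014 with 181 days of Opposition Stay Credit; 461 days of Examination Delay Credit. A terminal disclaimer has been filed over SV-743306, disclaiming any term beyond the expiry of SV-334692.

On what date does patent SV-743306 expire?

September 23, 2034

Natural term of SV-743306:
  Base: filing + 18 years → 20 December 2032.
  Opposition Stay Credit: +181 days → 19 June 2033.
  Examination Delay Credit: +461 days → 23 September 2034.
Expiry of referenced patent SV-334692:
  Base: filing + 18 years → 27 September 2030.
  Regulatory Review Extension: +1925 days → 4 January 2036.
Terminal disclaimer: SV-743306 expires on the earlier of 23 September 2034 and 4 January 2036.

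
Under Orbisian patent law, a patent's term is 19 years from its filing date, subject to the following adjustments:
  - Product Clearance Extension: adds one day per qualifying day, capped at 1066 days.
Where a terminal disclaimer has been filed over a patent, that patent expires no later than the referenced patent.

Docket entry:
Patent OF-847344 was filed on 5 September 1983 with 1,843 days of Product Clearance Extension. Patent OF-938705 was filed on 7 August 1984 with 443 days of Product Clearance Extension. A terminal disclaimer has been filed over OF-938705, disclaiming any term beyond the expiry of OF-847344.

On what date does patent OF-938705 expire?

2004-10-23

Natural term of OF-938705:
  Base: filing + 19 years → 7 August 2003.
  Product Clearance Extension: 443 days (within the 1066-day cap) → +443 days → 23 October 2004.
Expiry of referenced patent OF-847344:
  Base: filing + 19 years → 5 September 2002.
  Product Clearance Extension: 1843 days claimed exceeds the 1066-day cap, so +1066 days → 6 August 2005.
Terminal disclaimer: OF-938705 expires on the earlier of 23 October 2004 and 6 August 2005.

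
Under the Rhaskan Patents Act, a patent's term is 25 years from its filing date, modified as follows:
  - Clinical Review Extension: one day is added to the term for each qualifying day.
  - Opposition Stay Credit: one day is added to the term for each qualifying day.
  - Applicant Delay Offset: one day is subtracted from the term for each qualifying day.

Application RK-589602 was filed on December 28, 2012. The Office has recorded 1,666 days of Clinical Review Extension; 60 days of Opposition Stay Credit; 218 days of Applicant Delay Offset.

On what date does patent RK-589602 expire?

February 13, 2042

Base term: filing date + 25 years → 28 December 2037.
Clinical Review Extension: +1666 days → 21 July 2042.
Opposition Stay Credit: +60 days → 19 September 2042.
Applicant Delay Offset: −218 days → 13 February 2042.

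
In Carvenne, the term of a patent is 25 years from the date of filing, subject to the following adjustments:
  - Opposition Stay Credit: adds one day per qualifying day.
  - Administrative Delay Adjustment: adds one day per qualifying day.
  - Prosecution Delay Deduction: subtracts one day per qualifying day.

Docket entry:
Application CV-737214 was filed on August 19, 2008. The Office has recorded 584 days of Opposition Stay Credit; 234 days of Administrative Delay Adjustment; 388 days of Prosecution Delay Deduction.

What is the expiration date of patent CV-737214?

October 23, 2034

Base term: filing date + 25 years → 19 August 2033.
Opposition Stay Credit: +584 days → 26 March 2035.
Administrative Delay Adjustment: +234 days → 15 November 2035.
Prosecution Delay Deduction: −388 days → 23 October 2034.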